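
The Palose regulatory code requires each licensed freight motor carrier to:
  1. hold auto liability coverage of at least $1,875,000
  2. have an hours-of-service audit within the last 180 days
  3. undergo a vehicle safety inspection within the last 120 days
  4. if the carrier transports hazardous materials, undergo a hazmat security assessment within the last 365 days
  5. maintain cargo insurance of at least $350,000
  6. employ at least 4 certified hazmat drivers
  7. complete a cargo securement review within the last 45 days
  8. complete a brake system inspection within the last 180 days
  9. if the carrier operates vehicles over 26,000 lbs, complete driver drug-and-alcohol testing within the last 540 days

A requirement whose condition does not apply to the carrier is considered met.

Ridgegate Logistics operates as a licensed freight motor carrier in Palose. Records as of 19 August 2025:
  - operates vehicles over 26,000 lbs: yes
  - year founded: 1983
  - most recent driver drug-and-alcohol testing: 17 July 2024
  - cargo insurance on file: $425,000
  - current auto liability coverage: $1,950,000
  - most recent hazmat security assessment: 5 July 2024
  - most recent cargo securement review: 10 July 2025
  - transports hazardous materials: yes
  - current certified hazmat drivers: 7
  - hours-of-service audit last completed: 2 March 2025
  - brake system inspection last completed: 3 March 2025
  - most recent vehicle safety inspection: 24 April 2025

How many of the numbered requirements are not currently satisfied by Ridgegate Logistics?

1

1. auto liability coverage $1,950,000 ≥ $1,875,000 → met
2. hours-of-service audit 170 days ago vs limit 180 → met
3. vehicle safety inspection 117 days ago vs limit 120 → met
4. condition 'transports hazardous materials' holds; hazmat security assessment 410 days ago vs limit 365 → not met
5. cargo insurance $425,000 ≥ $350,000 → met
6. certified hazmat drivers 7 ≥ 4 → met
7. cargo securement review 40 days ago vs limit 45 → met
8. brake system inspection 169 days ago vs limit 180 → met
9. condition 'operates vehicles over 26,000 lbs' holds; driver drug-and-alcohol testing 398 days ago vs limit 540 → met
Not met: 1 of 9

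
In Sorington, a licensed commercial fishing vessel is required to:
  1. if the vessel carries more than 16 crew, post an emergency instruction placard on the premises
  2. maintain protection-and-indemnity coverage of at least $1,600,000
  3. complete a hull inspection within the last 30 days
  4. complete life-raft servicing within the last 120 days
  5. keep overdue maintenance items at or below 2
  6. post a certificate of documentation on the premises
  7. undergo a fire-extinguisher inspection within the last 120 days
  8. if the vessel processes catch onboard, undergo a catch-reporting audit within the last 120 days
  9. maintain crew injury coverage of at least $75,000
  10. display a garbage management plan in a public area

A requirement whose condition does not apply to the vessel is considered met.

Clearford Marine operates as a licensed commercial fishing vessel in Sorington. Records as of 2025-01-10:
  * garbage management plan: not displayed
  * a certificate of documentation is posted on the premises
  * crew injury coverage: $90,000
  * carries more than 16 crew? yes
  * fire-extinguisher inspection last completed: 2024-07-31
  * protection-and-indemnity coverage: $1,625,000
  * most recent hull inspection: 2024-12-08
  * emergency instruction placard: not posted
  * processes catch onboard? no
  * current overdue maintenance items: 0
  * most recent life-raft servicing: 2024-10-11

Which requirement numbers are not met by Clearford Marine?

1. condition 'carries more than 16 crew' holds; emergency instruction placard absent → not met
2. protection-and-indemnity coverage $1,625,000 ≥ $1,600,000 → met
3. hull inspection 33 days ago vs limit 30 → not met
4. life-raft servicing 91 days ago vs limit 120 → met
5. overdue maintenance items 0 ≤ 2 → met
6. certificate of documentation present → met
7. fire-extinguisher inspection 163 days ago vs limit 120 → not met
8. condition 'processes catch onboard' does not hold → requirement n/a → met
9. crew injury coverage $90,000 ≥ $75,000 → met
10. garbage management plan absent → not met
Not met: 1, 3, 7, 10

1, 3, 7, 10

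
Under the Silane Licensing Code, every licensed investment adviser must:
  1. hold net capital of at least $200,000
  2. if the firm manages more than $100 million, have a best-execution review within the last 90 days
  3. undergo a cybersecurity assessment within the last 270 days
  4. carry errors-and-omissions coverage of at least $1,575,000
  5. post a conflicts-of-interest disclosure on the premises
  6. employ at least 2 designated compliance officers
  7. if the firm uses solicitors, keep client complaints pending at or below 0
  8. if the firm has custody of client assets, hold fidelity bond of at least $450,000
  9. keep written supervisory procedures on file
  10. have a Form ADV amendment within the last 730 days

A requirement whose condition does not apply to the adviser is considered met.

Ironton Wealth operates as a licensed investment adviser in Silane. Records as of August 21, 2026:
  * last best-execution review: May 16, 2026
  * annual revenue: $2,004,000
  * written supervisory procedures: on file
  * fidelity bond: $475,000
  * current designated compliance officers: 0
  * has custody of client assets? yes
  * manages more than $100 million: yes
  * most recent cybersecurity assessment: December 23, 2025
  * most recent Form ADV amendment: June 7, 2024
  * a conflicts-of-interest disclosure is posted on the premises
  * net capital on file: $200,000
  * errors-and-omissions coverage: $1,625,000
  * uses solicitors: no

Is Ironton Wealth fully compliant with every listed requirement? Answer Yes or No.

No

1. net capital $200,000 ≥ $200,000 → met
2. condition 'manages more than $100 million' holds; best-execution review 97 days ago vs limit 90 → not met
3. cybersecurity assessment 241 days ago vs limit 270 → met
4. errors-and-omissions coverage $1,625,000 ≥ $1,575,000 → met
5. conflicts-of-interest disclosure present → met
6. designated compliance officers 0 < 2 → not met
7. condition 'uses solicitors' does not hold → requirement n/a → met
8. condition 'has custody of client assets' holds; fidelity bond $475,000 ≥ $450,000 → met
9. written supervisory procedures present → met
10. Form ADV amendment 805 days ago vs limit 730 → not met
Not met: 2, 6, 10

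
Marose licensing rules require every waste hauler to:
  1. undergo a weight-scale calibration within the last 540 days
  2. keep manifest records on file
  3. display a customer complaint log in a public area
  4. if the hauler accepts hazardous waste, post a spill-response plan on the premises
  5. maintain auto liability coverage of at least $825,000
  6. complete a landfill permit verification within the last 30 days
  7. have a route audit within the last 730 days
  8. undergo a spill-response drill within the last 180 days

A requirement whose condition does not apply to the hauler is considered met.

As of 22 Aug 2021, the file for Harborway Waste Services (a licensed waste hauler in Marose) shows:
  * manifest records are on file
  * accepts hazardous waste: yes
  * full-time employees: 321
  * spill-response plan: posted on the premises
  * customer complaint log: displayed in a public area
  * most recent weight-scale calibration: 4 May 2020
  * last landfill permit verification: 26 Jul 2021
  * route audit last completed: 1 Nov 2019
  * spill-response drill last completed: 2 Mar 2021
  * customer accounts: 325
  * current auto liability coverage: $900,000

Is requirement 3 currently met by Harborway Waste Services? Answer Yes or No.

Yes

3. customer complaint log present → met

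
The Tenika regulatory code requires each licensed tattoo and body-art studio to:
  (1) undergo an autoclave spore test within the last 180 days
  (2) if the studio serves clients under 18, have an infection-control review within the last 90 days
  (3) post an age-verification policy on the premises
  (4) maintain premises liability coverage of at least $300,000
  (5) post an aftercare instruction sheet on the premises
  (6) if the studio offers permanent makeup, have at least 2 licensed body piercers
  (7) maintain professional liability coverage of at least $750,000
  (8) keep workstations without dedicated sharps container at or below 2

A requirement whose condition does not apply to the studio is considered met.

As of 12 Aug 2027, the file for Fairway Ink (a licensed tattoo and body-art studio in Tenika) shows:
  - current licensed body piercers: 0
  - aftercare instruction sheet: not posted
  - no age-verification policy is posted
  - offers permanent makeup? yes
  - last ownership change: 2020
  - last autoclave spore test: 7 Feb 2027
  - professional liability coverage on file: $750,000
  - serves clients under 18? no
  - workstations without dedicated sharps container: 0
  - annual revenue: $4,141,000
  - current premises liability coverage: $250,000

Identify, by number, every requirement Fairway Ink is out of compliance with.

1, 3, 4, 5, 6

1. autoclave spore test 186 days ago vs limit 180 → not met
2. condition 'serves clients under 18' does not hold → requirement n/a → met
3. age-verification policy absent → not met
4. premises liability coverage $250,000 < $300,000 → not met
5. aftercare instruction sheet absent → not met
6. condition 'offers permanent makeup' holds; licensed body piercers 0 < 2 → not met
7. professional liability coverage $750,000 ≥ $750,000 → met
8. workstations without dedicated sharps container 0 ≤ 2 → met
Not met: 1, 3, 4, 5, 6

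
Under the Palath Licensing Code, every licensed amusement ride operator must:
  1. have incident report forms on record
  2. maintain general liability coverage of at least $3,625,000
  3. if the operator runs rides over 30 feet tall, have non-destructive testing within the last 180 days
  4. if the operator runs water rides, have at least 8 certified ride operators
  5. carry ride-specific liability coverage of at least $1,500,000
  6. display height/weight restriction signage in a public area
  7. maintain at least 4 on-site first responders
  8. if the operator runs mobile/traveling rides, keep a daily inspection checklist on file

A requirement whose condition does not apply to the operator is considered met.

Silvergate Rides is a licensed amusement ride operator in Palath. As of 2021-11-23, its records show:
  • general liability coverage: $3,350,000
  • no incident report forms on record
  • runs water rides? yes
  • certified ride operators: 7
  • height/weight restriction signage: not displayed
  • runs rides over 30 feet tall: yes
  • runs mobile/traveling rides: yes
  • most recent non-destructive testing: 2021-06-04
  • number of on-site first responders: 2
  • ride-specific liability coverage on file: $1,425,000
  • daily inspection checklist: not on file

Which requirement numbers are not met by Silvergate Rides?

1, 2, 4, 5, 6, 7, 8

1. incident report forms absent → not met
2. general liability coverage $3,350,000 < $3,625,000 → not met
3. condition 'runs rides over 30 feet tall' holds; non-destructive testing 172 days ago vs limit 180 → met
4. condition 'runs water rides' holds; certified ride operators 7 < 8 → not met
5. ride-specific liability coverage $1,425,000 < $1,500,000 → not met
6. height/weight restriction signage absent → not met
7. on-site first responders 2 < 4 → not met
8. condition 'runs mobile/traveling rides' holds; daily inspection checklist absent → not met
Not met: 1, 2, 4, 5, 6, 7, 8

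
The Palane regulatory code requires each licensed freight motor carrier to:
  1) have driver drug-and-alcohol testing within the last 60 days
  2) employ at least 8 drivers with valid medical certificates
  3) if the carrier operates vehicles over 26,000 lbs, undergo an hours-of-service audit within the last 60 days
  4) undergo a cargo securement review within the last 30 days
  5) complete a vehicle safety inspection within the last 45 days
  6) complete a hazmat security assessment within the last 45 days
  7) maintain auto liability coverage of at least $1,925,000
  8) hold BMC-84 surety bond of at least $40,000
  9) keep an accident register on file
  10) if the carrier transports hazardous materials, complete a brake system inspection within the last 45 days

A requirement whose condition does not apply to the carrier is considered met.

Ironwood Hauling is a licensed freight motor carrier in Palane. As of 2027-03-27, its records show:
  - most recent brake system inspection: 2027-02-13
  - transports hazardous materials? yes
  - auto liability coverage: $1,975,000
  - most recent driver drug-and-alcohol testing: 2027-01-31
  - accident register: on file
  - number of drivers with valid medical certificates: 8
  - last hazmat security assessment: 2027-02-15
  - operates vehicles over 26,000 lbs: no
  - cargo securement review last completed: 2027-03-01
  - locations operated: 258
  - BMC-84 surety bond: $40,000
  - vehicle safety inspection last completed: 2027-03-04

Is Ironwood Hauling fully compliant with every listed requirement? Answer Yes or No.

Yes

1. driver drug-and-alcohol testing 55 days ago vs limit 60 → met
2. drivers with valid medical certificates 8 ≥ 8 → met
3. condition 'operates vehicles over 26,000 lbs' does not hold → requirement n/a → met
4. cargo securement review 26 days ago vs limit 30 → met
5. vehicle safety inspection 23 days ago vs limit 45 → met
6. hazmat security assessment 40 days ago vs limit 45 → met
7. auto liability coverage $1,975,000 ≥ $1,925,000 → met
8. BMC-84 surety bond $40,000 ≥ $40,000 → met
9. accident register present → met
10. condition 'transports hazardous materials' holds; brake system inspection 42 days ago vs limit 45 → met
All met.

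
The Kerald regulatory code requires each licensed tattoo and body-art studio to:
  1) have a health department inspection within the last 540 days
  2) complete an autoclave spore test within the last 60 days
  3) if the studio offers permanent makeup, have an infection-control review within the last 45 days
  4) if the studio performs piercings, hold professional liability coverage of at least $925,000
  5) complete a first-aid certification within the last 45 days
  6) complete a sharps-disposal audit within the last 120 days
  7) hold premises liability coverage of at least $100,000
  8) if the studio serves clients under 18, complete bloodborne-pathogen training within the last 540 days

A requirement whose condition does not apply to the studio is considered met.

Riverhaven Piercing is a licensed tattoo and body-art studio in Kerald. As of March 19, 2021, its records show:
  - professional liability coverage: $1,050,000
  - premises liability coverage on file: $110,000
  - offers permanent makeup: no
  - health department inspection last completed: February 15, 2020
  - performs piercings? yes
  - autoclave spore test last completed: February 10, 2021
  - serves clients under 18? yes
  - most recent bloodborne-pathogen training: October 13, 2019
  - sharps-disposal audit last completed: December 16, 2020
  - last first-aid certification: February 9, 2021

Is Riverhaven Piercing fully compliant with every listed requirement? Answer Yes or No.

Yes

1. health department inspection 398 days ago vs limit 540 → met
2. autoclave spore test 37 days ago vs limit 60 → met
3. condition 'offers permanent makeup' does not hold → requirement n/a → met
4. condition 'performs piercings' holds; professional liability coverage $1,050,000 ≥ $925,000 → met
5. first-aid certification 38 days ago vs limit 45 → met
6. sharps-disposal audit 93 days ago vs limit 120 → met
7. premises liability coverage $110,000 ≥ $100,000 → met
8. condition 'serves clients under 18' holds; bloodborne-pathogen training 523 days ago vs limit 540 → met
All met.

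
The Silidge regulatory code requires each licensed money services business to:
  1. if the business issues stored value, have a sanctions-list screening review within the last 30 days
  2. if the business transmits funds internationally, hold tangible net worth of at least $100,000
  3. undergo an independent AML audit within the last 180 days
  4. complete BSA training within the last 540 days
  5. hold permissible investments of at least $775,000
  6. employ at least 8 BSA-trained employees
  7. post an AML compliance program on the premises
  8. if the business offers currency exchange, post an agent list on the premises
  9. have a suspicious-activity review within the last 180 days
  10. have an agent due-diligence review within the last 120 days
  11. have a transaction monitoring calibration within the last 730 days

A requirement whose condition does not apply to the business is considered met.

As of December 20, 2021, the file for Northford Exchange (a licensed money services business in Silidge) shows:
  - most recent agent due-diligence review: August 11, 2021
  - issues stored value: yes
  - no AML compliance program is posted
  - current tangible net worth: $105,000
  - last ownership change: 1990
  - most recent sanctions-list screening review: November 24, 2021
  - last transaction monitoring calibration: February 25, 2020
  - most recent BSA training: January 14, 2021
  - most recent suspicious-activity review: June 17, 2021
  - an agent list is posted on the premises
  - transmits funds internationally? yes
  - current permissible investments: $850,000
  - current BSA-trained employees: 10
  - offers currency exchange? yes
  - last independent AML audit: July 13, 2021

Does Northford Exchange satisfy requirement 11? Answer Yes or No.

11. transaction monitoring calibration 664 days ago vs limit 730 → met

Yes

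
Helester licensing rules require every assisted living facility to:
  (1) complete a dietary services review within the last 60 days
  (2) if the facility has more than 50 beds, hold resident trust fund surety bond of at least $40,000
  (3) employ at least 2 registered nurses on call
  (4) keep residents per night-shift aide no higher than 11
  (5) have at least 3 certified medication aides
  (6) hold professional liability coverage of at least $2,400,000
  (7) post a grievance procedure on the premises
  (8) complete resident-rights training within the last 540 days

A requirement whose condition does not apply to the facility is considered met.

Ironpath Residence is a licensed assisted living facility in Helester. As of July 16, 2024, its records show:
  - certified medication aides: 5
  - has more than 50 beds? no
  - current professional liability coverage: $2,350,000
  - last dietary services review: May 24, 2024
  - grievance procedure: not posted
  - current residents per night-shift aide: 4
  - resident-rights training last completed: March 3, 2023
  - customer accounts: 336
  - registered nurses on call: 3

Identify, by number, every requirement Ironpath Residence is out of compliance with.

6, 7

1. dietary services review 53 days ago vs limit 60 → met
2. condition 'has more than 50 beds' does not hold → requirement n/a → met
3. registered nurses on call 3 ≥ 2 → met
4. residents per night-shift aide 4 ≤ 11 → met
5. certified medication aides 5 ≥ 3 → met
6. professional liability coverage $2,350,000 < $2,400,000 → not met
7. grievance procedure absent → not met
8. resident-rights training 501 days ago vs limit 540 → met
Not met: 6, 7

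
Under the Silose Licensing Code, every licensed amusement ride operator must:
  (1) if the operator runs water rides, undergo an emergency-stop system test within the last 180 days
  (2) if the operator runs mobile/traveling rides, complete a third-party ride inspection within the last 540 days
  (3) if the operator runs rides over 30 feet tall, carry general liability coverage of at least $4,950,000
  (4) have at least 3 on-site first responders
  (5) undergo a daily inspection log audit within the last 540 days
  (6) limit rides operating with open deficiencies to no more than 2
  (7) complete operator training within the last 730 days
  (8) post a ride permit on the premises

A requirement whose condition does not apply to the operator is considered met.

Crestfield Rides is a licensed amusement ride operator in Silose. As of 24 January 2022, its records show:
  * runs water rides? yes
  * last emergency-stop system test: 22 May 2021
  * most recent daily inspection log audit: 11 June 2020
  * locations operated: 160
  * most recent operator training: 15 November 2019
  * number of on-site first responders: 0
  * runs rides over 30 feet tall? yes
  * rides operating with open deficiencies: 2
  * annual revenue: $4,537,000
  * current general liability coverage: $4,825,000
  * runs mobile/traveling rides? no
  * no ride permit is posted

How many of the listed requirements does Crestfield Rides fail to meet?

6

1. condition 'runs water rides' holds; emergency-stop system test 247 days ago vs limit 180 → not met
2. condition 'runs mobile/traveling rides' does not hold → requirement n/a → met
3. condition 'runs rides over 30 feet tall' holds; general liability coverage $4,825,000 < $4,950,000 → not met
4. on-site first responders 0 < 3 → not met
5. daily inspection log audit 592 days ago vs limit 540 → not met
6. rides operating with open deficiencies 2 ≤ 2 → met
7. operator training 801 days ago vs limit 730 → not met
8. ride permit absent → not met
Not met: 6 of 8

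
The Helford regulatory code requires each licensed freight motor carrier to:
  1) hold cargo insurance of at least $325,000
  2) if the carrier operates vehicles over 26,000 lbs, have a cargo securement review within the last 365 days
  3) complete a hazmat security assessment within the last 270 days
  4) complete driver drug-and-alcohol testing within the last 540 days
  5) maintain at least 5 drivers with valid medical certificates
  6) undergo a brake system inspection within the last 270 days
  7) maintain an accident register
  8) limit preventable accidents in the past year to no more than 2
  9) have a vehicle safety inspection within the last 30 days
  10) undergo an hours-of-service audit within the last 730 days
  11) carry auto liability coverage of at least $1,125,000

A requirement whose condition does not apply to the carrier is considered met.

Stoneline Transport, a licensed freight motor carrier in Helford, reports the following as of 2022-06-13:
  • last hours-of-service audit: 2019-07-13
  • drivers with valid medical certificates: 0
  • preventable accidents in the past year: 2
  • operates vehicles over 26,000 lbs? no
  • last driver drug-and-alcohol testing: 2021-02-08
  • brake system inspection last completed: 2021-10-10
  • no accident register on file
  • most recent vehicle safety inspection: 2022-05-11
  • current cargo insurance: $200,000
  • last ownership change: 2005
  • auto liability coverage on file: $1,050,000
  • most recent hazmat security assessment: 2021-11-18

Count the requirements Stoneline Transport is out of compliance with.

6

1. cargo insurance $200,000 < $325,000 → not met
2. condition 'operates vehicles over 26,000 lbs' does not hold → requirement n/a → met
3. hazmat security assessment 207 days ago vs limit 270 → met
4. driver drug-and-alcohol testing 490 days ago vs limit 540 → met
5. drivers with valid medical certificates 0 < 5 → not met
6. brake system inspection 246 days ago vs limit 270 → met
7. accident register absent → not met
8. preventable accidents in the past year 2 ≤ 2 → met
9. vehicle safety inspection 33 days ago vs limit 30 → not met
10. hours-of-service audit 1066 days ago vs limit 730 → not met
11. auto liability coverage $1,050,000 < $1,125,000 → not met
Not met: 6 of 11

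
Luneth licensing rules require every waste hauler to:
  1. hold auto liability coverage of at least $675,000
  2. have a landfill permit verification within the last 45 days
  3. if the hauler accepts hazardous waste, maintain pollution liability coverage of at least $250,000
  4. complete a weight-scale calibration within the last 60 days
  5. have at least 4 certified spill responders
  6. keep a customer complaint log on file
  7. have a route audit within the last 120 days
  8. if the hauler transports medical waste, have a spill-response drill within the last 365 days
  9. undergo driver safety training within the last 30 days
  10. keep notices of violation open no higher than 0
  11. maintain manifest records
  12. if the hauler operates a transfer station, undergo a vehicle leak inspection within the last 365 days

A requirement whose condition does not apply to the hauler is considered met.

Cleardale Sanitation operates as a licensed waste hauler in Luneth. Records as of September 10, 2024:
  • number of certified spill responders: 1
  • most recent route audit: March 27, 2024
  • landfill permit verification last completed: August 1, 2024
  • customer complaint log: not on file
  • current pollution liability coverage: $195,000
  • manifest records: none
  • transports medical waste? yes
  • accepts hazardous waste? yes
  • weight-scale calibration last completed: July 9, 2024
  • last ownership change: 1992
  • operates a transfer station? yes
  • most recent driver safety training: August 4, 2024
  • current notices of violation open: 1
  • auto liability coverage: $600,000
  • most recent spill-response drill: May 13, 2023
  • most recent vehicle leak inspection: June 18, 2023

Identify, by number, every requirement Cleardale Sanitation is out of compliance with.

1. auto liability coverage $600,000 < $675,000 → not met
2. landfill permit verification 40 days ago vs limit 45 → met
3. condition 'accepts hazardous waste' holds; pollution liability coverage $195,000 < $250,000 → not met
4. weight-scale calibration 63 days ago vs limit 60 → not met
5. certified spill responders 1 < 4 → not met
6. customer complaint log absent → not met
7. route audit 167 days ago vs limit 120 → not met
8. condition 'transports medical waste' holds; spill-response drill 486 days ago vs limit 365 → not met
9. driver safety training 37 days ago vs limit 30 → not met
10. notices of violation open 1 > 0 → not met
11. manifest records absent → not met
12. condition 'operates a transfer station' holds; vehicle leak inspection 450 days ago vs limit 365 → not met
Not met: 1, 3, 4, 5, 6, 7, 8, 9, 10, 11, 12

1, 3, 4, 5, 6, 7, 8, 9, 10, 11, 12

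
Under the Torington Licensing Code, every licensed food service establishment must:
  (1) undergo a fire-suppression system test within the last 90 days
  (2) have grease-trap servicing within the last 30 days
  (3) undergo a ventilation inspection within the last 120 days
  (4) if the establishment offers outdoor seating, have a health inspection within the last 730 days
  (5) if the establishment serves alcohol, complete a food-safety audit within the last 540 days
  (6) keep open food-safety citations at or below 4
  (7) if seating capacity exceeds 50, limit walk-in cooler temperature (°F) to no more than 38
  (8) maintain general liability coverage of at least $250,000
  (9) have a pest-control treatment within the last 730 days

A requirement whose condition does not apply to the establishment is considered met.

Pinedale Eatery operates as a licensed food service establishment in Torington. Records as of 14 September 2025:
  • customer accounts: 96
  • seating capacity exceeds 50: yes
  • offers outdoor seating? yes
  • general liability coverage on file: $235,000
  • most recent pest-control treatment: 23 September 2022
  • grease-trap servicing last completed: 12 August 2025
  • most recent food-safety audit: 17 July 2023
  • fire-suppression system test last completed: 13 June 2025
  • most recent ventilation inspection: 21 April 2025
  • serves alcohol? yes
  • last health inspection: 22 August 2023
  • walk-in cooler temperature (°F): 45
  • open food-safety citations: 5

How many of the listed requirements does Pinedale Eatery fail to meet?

1. fire-suppression system test 93 days ago vs limit 90 → not met
2. grease-trap servicing 33 days ago vs limit 30 → not met
3. ventilation inspection 146 days ago vs limit 120 → not met
4. condition 'offers outdoor seating' holds; health inspection 754 days ago vs limit 730 → not met
5. condition 'serves alcohol' holds; food-safety audit 790 days ago vs limit 540 → not met
6. open food-safety citations 5 > 4 → not met
7. condition 'seating capacity exceeds 50' holds; walk-in cooler temperature (°F) 45 > 38 → not met
8. general liability coverage $235,000 < $250,000 → not met
9. pest-control treatment 1087 days ago vs limit 730 → not met
Not met: 9 of 9

9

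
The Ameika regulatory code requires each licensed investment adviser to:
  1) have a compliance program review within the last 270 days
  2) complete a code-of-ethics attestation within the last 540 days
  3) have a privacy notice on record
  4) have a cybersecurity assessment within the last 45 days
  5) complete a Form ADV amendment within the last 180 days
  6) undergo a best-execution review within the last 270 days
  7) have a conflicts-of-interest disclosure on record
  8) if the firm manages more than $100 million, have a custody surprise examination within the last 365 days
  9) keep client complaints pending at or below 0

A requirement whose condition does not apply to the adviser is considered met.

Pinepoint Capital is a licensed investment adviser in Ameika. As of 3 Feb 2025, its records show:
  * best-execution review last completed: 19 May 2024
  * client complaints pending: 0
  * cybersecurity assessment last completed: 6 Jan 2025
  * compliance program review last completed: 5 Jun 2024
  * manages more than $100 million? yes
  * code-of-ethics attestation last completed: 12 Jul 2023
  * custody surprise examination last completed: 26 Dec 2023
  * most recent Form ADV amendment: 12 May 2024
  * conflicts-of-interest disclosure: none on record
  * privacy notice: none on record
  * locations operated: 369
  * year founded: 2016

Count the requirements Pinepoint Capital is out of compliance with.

1. compliance program review 243 days ago vs limit 270 → met
2. code-of-ethics attestation 572 days ago vs limit 540 → not met
3. privacy notice absent → not met
4. cybersecurity assessment 28 days ago vs limit 45 → met
5. Form ADV amendment 267 days ago vs limit 180 → not met
6. best-execution review 260 days ago vs limit 270 → met
7. conflicts-of-interest disclosure absent → not met
8. condition 'manages more than $100 million' holds; custody surprise examination 405 days ago vs limit 365 → not met
9. client complaints pending 0 ≤ 0 → met
Not met: 5 of 9

5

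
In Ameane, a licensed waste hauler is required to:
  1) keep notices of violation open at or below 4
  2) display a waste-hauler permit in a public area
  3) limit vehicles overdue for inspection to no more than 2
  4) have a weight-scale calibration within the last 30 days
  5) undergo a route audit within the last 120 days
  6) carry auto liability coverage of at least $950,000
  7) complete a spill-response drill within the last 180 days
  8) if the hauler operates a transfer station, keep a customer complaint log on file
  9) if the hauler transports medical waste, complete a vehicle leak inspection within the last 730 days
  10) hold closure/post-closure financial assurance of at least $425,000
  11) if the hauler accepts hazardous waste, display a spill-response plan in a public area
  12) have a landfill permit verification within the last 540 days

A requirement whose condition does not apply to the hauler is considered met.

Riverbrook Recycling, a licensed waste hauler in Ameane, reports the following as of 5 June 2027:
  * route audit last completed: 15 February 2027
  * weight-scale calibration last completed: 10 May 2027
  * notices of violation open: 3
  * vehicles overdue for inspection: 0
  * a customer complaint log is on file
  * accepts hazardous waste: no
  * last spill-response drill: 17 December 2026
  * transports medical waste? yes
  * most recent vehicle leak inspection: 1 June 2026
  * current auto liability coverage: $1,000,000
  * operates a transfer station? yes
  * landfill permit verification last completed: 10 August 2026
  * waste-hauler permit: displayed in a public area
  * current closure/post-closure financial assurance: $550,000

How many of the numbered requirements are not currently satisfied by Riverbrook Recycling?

0

1. notices of violation open 3 ≤ 4 → met
2. waste-hauler permit present → met
3. vehicles overdue for inspection 0 ≤ 2 → met
4. weight-scale calibration 26 days ago vs limit 30 → met
5. route audit 110 days ago vs limit 120 → met
6. auto liability coverage $1,000,000 ≥ $950,000 → met
7. spill-response drill 170 days ago vs limit 180 → met
8. condition 'operates a transfer station' holds; customer complaint log present → met
9. condition 'transports medical waste' holds; vehicle leak inspection 369 days ago vs limit 730 → met
10. closure/post-closure financial assurance $550,000 ≥ $425,000 → met
11. condition 'accepts hazardous waste' does not hold → requirement n/a → met
12. landfill permit verification 299 days ago vs limit 540 → met
Not met: 0 of 12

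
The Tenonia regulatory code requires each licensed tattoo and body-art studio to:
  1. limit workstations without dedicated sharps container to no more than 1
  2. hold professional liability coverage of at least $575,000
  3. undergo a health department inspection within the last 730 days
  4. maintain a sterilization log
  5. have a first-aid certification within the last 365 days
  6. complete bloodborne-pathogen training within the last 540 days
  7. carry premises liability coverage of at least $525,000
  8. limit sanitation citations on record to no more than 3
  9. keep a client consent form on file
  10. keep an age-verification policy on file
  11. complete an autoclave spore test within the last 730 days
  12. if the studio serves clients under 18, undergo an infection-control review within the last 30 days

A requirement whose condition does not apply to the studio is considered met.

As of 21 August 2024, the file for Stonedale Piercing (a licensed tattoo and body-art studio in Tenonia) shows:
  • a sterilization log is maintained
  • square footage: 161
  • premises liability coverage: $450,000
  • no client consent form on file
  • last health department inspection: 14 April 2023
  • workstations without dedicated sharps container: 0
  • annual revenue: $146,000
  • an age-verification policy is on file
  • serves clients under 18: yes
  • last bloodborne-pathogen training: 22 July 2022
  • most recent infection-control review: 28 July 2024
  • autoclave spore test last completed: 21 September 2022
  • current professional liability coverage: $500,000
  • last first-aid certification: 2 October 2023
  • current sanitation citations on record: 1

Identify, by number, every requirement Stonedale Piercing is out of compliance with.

1. workstations without dedicated sharps container 0 ≤ 1 → met
2. professional liability coverage $500,000 < $575,000 → not met
3. health department inspection 495 days ago vs limit 730 → met
4. sterilization log present → met
5. first-aid certification 324 days ago vs limit 365 → met
6. bloodborne-pathogen training 761 days ago vs limit 540 → not met
7. premises liability coverage $450,000 < $525,000 → not met
8. sanitation citations on record 1 ≤ 3 → met
9. client consent form absent → not met
10. age-verification policy present → met
11. autoclave spore test 700 days ago vs limit 730 → met
12. condition 'serves clients under 18' holds; infection-control review 24 days ago vs limit 30 → met
Not met: 2, 6, 7, 9

2, 6, 7, 9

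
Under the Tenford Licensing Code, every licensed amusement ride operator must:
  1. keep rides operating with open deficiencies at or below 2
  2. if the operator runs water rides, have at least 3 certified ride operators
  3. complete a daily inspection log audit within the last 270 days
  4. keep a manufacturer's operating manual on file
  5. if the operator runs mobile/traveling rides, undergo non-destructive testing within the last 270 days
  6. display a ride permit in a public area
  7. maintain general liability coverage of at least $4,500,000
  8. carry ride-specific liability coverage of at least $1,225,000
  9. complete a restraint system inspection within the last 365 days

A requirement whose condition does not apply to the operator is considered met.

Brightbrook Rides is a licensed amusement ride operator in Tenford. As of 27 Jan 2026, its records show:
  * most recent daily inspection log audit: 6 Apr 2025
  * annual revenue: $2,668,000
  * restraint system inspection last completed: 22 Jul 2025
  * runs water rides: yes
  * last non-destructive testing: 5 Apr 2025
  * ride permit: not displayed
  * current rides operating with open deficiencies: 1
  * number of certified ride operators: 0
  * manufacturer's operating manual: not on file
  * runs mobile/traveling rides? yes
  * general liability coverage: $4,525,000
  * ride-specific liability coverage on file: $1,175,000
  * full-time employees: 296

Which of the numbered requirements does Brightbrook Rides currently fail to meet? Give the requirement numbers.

1. rides operating with open deficiencies 1 ≤ 2 → met
2. condition 'runs water rides' holds; certified ride operators 0 < 3 → not met
3. daily inspection log audit 296 days ago vs limit 270 → not met
4. manufacturer's operating manual absent → not met
5. condition 'runs mobile/traveling rides' holds; non-destructive testing 297 days ago vs limit 270 → not met
6. ride permit absent → not met
7. general liability coverage $4,525,000 ≥ $4,500,000 → met
8. ride-specific liability coverage $1,175,000 < $1,225,000 → not met
9. restraint system inspection 189 days ago vs limit 365 → met
Not met: 2, 3, 4, 5, 6, 8

2, 3, 4, 5, 6, 8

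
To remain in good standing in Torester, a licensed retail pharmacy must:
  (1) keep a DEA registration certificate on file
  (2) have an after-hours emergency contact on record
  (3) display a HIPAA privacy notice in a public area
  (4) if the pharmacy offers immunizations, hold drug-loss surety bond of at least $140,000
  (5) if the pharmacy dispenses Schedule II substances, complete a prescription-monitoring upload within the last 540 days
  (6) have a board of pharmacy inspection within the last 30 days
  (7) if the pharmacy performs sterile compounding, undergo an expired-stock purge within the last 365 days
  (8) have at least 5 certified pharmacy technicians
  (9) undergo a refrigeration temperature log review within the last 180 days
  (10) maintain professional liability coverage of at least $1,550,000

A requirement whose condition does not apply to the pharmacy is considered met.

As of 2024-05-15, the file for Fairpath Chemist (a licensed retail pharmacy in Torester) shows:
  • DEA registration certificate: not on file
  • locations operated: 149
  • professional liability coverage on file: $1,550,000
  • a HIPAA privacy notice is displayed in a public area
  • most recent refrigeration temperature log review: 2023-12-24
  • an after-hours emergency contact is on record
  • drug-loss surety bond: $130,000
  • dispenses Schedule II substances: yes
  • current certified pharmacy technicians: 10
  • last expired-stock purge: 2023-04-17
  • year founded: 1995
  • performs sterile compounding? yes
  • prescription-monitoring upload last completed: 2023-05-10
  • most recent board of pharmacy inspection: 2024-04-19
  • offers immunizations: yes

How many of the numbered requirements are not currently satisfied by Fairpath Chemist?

3

1. DEA registration certificate absent → not met
2. after-hours emergency contact present → met
3. HIPAA privacy notice present → met
4. condition 'offers immunizations' holds; drug-loss surety bond $130,000 < $140,000 → not met
5. condition 'dispenses Schedule II substances' holds; prescription-monitoring upload 371 days ago vs limit 540 → met
6. board of pharmacy inspection 26 days ago vs limit 30 → met
7. condition 'performs sterile compounding' holds; expired-stock purge 394 days ago vs limit 365 → not met
8. certified pharmacy technicians 10 ≥ 5 → met
9. refrigeration temperature log review 143 days ago vs limit 180 → met
10. professional liability coverage $1,550,000 ≥ $1,550,000 → met
Not met: 3 of 10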